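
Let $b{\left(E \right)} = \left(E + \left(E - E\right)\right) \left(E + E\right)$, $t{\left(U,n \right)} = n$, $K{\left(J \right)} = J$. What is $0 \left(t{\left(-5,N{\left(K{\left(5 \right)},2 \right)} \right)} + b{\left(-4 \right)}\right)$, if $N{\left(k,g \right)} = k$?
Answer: $0$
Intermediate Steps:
$b{\left(E \right)} = 2 E^{2}$ ($b{\left(E \right)} = \left(E + 0\right) 2 E = E 2 E = 2 E^{2}$)
$0 \left(t{\left(-5,N{\left(K{\left(5 \right)},2 \right)} \right)} + b{\left(-4 \right)}\right) = 0 \left(5 + 2 \left(-4\right)^{2}\right) = 0 \left(5 + 2 \cdot 16\right) = 0 \left(5 + 32\right) = 0 \cdot 37 = 0$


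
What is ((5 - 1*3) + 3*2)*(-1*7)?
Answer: -56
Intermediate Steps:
((5 - 1*3) + 3*2)*(-1*7) = ((5 - 3) + 6)*(-7) = (2 + 6)*(-7) = 8*(-7) = -56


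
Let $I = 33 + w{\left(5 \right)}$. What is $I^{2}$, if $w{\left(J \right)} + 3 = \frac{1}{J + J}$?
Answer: $\frac{90601}{100} \approx 906.01$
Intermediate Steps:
$w{\left(J \right)} = -3 + \frac{1}{2 J}$ ($w{\left(J \right)} = -3 + \frac{1}{J + J} = -3 + \frac{1}{2 J}$)
$I = \frac{301}{10}$ ($I = 33 - \left(3 - \frac{1}{2 \cdot 5}\right) = 33 + \left(-3 + \frac{1}{2} \cdot \frac{1}{5}\right) = 33 + \left(-3 + \frac{1}{10}\right) = 33 - \frac{29}{10} = \frac{301}{10} \approx 30.1$)
$I^{2} = \left(\frac{301}{10}\right)^{2} = \frac{90601}{100}$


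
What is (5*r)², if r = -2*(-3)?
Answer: 900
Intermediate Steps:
r = 6
(5*r)² = (5*6)² = 30² = 900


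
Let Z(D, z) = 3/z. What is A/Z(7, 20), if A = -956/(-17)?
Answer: 19120/51 ≈ 374.90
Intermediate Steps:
A = 956/17 (A = -956*(-1/17) = 956/17 ≈ 56.235)
A/Z(7, 20) = 956/(17*((3/20))) = 956/(17*((3*(1/20)))) = 956/(17*(3/20)) = (956/17)*(20/3) = 19120/51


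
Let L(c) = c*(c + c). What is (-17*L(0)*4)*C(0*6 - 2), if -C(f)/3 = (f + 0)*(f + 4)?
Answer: 0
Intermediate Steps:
L(c) = 2*c² (L(c) = c*(2*c) = 2*c²)
C(f) = -3*f*(4 + f) (C(f) = -3*(f + 0)*(f + 4) = -3*f*(4 + f))
(-17*L(0)*4)*C(0*6 - 2) = (-17*(2*0²)*4)*(-3*(0*6 - 2)*(4 + (0*6 - 2))) = (-17*(2*0)*4)*(-3*(0 - 2)*(4 + (0 - 2))) = (-17*0*4)*(-3*(-2)*(4 - 2)) = (-0)*(-3*(-2)*2) = -17*0*12 = 0*12 = 0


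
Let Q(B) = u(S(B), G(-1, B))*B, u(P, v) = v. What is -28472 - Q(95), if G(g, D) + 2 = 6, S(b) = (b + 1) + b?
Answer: -28852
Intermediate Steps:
S(b) = 1 + 2*b (S(b) = (1 + b) + b = 1 + 2*b)
G(g, D) = 4 (G(g, D) = -2 + 6 = 4)
Q(B) = 4*B
-28472 - Q(95) = -28472 - 4*95 = -28472 - 1*380 = -28472 - 380 = -28852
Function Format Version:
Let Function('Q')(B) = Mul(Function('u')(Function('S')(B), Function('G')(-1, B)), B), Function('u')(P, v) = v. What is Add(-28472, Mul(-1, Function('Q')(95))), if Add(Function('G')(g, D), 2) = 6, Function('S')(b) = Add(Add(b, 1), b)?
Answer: -28852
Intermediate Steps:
Function('S')(b) = Add(1, Mul(2, b)) (Function('S')(b) = Add(Add(1, b), b) = Add(1, Mul(2, b)))
Function('G')(g, D) = 4 (Function('G')(g, D) = Add(-2, 6) = 4)
Function('Q')(B) = Mul(4, B)
Add(-28472, Mul(-1, Function('Q')(95))) = Add(-28472, Mul(-1, Mul(4, 95))) = Add(-28472, Mul(-1, 380)) = Add(-28472, -380) = -28852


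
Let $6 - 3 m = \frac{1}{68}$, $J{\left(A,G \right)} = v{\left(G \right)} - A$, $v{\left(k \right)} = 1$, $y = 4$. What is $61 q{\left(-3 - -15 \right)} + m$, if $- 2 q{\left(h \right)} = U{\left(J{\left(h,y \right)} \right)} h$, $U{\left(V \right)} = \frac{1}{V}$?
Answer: $\frac{79141}{2244} \approx 35.268$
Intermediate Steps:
$J{\left(A,G \right)} = 1 - A$
$q{\left(h \right)} = - \frac{h}{2 \left(1 - h\right)}$ ($q{\left(h \right)} = - \frac{\frac{1}{1 - h} h}{2} = - \frac{h \frac{1}{1 - h}}{2} = - \frac{h}{2 \left(1 - h\right)}$)
$m = \frac{407}{204}$ ($m = 2 - \frac{1}{3 \cdot 68} = 2 - \frac{1}{204} = \frac{407}{204} \approx 1.9951$)
$61 q{\left(-3 - -15 \right)} + m = 61 \frac{-3 - -15}{2 \left(-1 - -12\right)} + \frac{407}{204} = 61 \frac{-3 + 15}{2 \left(-1 + \left(-3 + 15\right)\right)} + \frac{407}{204} = 61 \cdot \frac{1}{2} \cdot 12 \frac{1}{-1 + 12} + \frac{407}{204} = 61 \cdot \frac{1}{2} \cdot 12 \cdot \frac{1}{11} + \frac{407}{204} = 61 \cdot \frac{6}{11} + \frac{407}{204} = \frac{366}{11} + \frac{407}{204} = \frac{79141}{2244}$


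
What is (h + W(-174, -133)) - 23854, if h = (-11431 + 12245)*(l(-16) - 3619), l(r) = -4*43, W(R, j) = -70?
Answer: -3109798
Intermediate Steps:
l(r) = -172
h = -3085874 (h = (-11431 + 12245)*(-172 - 3619) = 814*(-3791) = -3085874)
(h + W(-174, -133)) - 23854 = (-3085874 - 70) - 23854 = -3085944 - 23854 = -3109798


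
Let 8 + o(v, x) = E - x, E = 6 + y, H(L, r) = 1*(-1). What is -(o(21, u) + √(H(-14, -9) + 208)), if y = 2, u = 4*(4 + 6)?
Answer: 40 - 3*√23 ≈ 25.613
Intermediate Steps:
u = 40 (u = 4*10 = 40)
H(L, r) = -1
E = 8 (E = 6 + 2 = 8)
o(v, x) = -x (o(v, x) = -8 + (8 - x) = -x)
-(o(21, u) + √(H(-14, -9) + 208)) = -(-1*40 + √(-1 + 208)) = -(-40 + √207) = -(-40 + 3*√23) = 40 - 3*√23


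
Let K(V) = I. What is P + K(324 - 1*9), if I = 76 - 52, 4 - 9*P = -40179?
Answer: 40399/9 ≈ 4488.8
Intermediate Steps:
P = 40183/9 (P = 4/9 - 1/9*(-40179) = 4/9 + 13393/3 = 40183/9 ≈ 4464.8)
I = 24
K(V) = 24
P + K(324 - 1*9) = 40183/9 + 24 = 40399/9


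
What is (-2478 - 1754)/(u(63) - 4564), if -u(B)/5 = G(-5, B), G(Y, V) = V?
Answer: 4232/4879 ≈ 0.86739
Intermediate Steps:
u(B) = -5*B
(-2478 - 1754)/(u(63) - 4564) = (-2478 - 1754)/(-5*63 - 4564) = -4232/(-315 - 4564) = -4232/(-4879) = -4232*(-1/4879) = 4232/4879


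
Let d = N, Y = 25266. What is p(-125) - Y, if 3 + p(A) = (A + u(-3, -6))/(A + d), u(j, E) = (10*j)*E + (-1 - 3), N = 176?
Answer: -25268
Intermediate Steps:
u(j, E) = -4 + 10*E*j (u(j, E) = 10*E*j - 4 = -4 + 10*E*j)
d = 176
p(A) = -2 (p(A) = -3 + (A + (-4 + 10*(-6)*(-3)))/(A + 176) = -3 + (A + (-4 + 180))/(176 + A) = -3 + (A + 176)/(176 + A) = -3 + (176 + A)/(176 + A) = -3 + 1 = -2)
p(-125) - Y = -2 - 1*25266 = -2 - 25266 = -25268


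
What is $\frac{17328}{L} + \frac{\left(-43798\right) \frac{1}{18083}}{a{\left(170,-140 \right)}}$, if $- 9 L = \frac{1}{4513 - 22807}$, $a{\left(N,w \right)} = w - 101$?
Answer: $\frac{12433321058905462}{4358003} \approx 2.853 \cdot 10^{9}$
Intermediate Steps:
$a{\left(N,w \right)} = -101 + w$ ($a{\left(N,w \right)} = w - 101 = -101 + w$)
$L = \frac{1}{164646}$ ($L = - \frac{1}{9 \left(4513 - 22807\right)} = - \frac{1}{9 \left(-18294\right)} = \left(- \frac{1}{9}\right) \left(- \frac{1}{18294}\right) = \frac{1}{164646} \approx 6.0736 \cdot 10^{-6}$)
$\frac{17328}{L} + \frac{\left(-43798\right) \frac{1}{18083}}{a{\left(170,-140 \right)}} = 17328 \frac{1}{\frac{1}{164646}} + \frac{\left(-43798\right) \frac{1}{18083}}{-101 - 140} = 17328 \cdot 164646 + \frac{\left(-43798\right) \frac{1}{18083}}{-241} = 2852985888 - - \frac{43798}{4358003} = 2852985888 + \frac{43798}{4358003} = \frac{12433321058905462}{4358003}$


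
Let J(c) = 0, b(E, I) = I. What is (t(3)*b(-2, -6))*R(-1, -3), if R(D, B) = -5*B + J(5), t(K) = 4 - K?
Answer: -90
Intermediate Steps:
R(D, B) = -5*B (R(D, B) = -5*B + 0 = -5*B)
(t(3)*b(-2, -6))*R(-1, -3) = ((4 - 1*3)*(-6))*(-5*(-3)) = ((4 - 3)*(-6))*15 = (1*(-6))*15 = -6*15 = -90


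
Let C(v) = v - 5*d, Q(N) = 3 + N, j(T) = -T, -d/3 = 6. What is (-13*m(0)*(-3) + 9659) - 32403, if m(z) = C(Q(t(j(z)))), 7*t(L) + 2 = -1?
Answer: -133936/7 ≈ -19134.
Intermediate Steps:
d = -18 (d = -3*6 = -18)
t(L) = -3/7 (t(L) = -2/7 + (⅐)*(-1) = -2/7 - ⅐ = -3/7)
C(v) = 90 + v (C(v) = v - 5*(-18) = v - 1*(-90) = v + 90 = 90 + v)
m(z) = 648/7 (m(z) = 90 + (3 - 3/7) = 90 + 18/7 = 648/7)
(-13*m(0)*(-3) + 9659) - 32403 = (-13*648/7*(-3) + 9659) - 32403 = (-8424/7*(-3) + 9659) - 32403 = (25272/7 + 9659) - 32403 = 92885/7 - 32403 = -133936/7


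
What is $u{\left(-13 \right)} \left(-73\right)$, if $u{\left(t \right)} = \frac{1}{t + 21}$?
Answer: $- \frac{73}{8} \approx -9.125$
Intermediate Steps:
$u{\left(t \right)} = \frac{1}{21 + t}$
$u{\left(-13 \right)} \left(-73\right) = \frac{1}{21 - 13} \left(-73\right) = \frac{1}{8} \left(-73\right) = - \frac{73}{8}$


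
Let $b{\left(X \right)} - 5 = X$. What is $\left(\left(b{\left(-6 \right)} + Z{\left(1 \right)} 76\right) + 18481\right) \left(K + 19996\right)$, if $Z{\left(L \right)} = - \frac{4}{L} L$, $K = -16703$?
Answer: $59853568$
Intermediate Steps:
$Z{\left(L \right)} = -4$
$b{\left(X \right)} = 5 + X$
$\left(\left(b{\left(-6 \right)} + Z{\left(1 \right)} 76\right) + 18481\right) \left(K + 19996\right) = \left(\left(\left(5 - 6\right) - 304\right) + 18481\right) \left(-16703 + 19996\right) = \left(\left(-1 - 304\right) + 18481\right) 3293 = \left(-305 + 18481\right) 3293 = 18176 \cdot 3293 = 59853568$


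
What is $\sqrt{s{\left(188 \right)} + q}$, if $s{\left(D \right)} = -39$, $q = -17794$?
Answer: $i \sqrt{17833} \approx 133.54 i$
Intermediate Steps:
$\sqrt{s{\left(188 \right)} + q} = \sqrt{-39 - 17794} = \sqrt{-17833} = i \sqrt{17833}$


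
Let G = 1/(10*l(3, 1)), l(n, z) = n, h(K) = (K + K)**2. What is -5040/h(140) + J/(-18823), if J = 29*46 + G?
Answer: -30529/225876 ≈ -0.13516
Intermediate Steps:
h(K) = 4*K**2 (h(K) = (2*K)**2 = 4*K**2)
G = 1/30 (G = 1/(10*3) = 1/30 ≈ 0.033333)
J = 40021/30 (J = 29*46 + 1/30 = 1334 + 1/30 = 40021/30 ≈ 1334.0)
-5040/h(140) + J/(-18823) = -5040/(4*140**2) + (40021/30)/(-18823) = -5040/(4*19600) + (40021/30)*(-1/18823) = -5040/78400 - 40021/564690 = -5040*1/78400 - 40021/564690 = -9/140 - 40021/564690 = -30529/225876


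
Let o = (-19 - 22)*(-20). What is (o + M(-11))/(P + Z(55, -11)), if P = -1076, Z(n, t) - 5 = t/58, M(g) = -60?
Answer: -44080/62129 ≈ -0.70949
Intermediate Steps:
Z(n, t) = 5 + t/58
o = 820 (o = -41*(-20) = 820)
(o + M(-11))/(P + Z(55, -11)) = (820 - 60)/(-1076 + (5 + (1/58)*(-11))) = 760/(-1076 + (5 - 11/58)) = 760/(-1076 + 279/58) = 760/(-62129/58) = 760*(-58/62129) = -44080/62129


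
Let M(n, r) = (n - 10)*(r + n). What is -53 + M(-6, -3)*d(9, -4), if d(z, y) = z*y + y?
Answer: -5813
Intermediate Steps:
M(n, r) = (-10 + n)*(n + r)
d(z, y) = y + y*z (d(z, y) = y*z + y = y + y*z)
-53 + M(-6, -3)*d(9, -4) = -53 + ((-6)**2 - 10*(-6) - 10*(-3) - 6*(-3))*(-4*(1 + 9)) = -53 + (36 + 60 + 30 + 18)*(-4*10) = -53 + 144*(-40) = -53 - 5760 = -5813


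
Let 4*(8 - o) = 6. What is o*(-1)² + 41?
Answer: 95/2 ≈ 47.500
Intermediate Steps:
o = 13/2 (o = 8 - ¼*6 = 8 - 3/2 = 13/2 ≈ 6.5000)
o*(-1)² + 41 = (13/2)*(-1)² + 41 = (13/2)*1 + 41 = 13/2 + 41 = 95/2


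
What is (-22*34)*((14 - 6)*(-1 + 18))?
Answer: -101728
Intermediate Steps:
(-22*34)*((14 - 6)*(-1 + 18)) = -5984*17 = -748*136 = -101728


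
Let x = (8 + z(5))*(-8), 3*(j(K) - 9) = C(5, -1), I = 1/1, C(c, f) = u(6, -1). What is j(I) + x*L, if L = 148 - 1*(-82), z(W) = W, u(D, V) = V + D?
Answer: -71728/3 ≈ -23909.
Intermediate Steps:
u(D, V) = D + V
C(c, f) = 5 (C(c, f) = 6 - 1 = 5)
I = 1
L = 230 (L = 148 + 82 = 230)
j(K) = 32/3 (j(K) = 9 + (⅓)*5 = 9 + 5/3 = 32/3)
x = -104 (x = (8 + 5)*(-8) = 13*(-8) = -104)
j(I) + x*L = 32/3 - 104*230 = 32/3 - 23920 = -71728/3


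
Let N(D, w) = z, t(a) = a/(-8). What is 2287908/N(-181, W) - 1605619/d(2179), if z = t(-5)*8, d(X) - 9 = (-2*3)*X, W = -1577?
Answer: 5979909223/13065 ≈ 4.5770e+5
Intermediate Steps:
d(X) = 9 - 6*X (d(X) = 9 + (-2*3)*X = 9 - 6*X)
t(a) = -a/8
z = 5 (z = -⅛*(-5)*8 = (5/8)*8 = 5)
N(D, w) = 5
2287908/N(-181, W) - 1605619/d(2179) = 2287908/5 - 1605619/(9 - 6*2179) = 2287908*(⅕) - 1605619/(9 - 13074) = 2287908/5 - 1605619/(-13065) = 2287908/5 - 1605619*(-1/13065) = 2287908/5 + 1605619/13065 = 5979909223/13065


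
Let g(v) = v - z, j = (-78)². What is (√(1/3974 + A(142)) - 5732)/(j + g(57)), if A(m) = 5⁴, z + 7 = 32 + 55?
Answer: -5732/6061 + √9870426474/24086414 ≈ -0.94159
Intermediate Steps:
z = 80 (z = -7 + (32 + 55) = -7 + 87 = 80)
j = 6084
A(m) = 625
g(v) = -80 + v (g(v) = v - 1*80 = v - 80 = -80 + v)
(√(1/3974 + A(142)) - 5732)/(j + g(57)) = (√(1/3974 + 625) - 5732)/(6084 + (-80 + 57)) = (√(1/3974 + 625) - 5732)/(6084 - 23) = (√(2483751/3974) - 5732)/6061 = (√9870426474/3974 - 5732)*(1/6061) = (-5732 + √9870426474/3974)*(1/6061) = -5732/6061 + √9870426474/24086414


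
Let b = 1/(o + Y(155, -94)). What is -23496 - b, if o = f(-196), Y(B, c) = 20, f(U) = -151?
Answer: -3077975/131 ≈ -23496.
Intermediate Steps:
o = -151
b = -1/131 (b = 1/(-151 + 20) = 1/(-131) = -1/131 ≈ -0.0076336)
-23496 - b = -23496 - 1*(-1/131) = -23496 + 1/131 = -3077975/131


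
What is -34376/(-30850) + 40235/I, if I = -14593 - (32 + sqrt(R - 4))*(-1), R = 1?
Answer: (-370350407*I + 17188*sqrt(3))/(15425*(sqrt(3) + 14561*I)) ≈ -1.6489 - 0.00032869*I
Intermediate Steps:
I = -14561 + I*sqrt(3) (I = -14593 - (32 + sqrt(1 - 4))*(-1) = -14593 - (32 + sqrt(-3))*(-1) = -14593 - (32 + I*sqrt(3))*(-1) = -14593 - (-32 - I*sqrt(3)) = -14593 + (32 + I*sqrt(3)) = -14561 + I*sqrt(3) ≈ -14561.0 + 1.732*I)
-34376/(-30850) + 40235/I = -34376/(-30850) + 40235/(-14561 + I*sqrt(3)) = -34376*(-1/30850) + 40235/(-14561 + I*sqrt(3)) = 17188/15425 + 40235/(-14561 + I*sqrt(3))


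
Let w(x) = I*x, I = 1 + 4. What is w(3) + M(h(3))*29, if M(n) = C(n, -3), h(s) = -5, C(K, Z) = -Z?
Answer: 102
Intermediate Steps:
M(n) = 3 (M(n) = -1*(-3) = 3)
I = 5
w(x) = 5*x
w(3) + M(h(3))*29 = 5*3 + 3*29 = 15 + 87 = 102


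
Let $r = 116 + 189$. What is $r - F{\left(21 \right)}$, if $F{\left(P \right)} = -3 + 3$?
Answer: $305$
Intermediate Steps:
$r = 305$
$F{\left(P \right)} = 0$
$r - F{\left(21 \right)} = 305 - 0 = 305 + 0 = 305$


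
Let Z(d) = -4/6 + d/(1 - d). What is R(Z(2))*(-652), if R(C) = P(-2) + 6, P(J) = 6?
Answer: -7824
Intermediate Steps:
Z(d) = -2/3 + d/(1 - d) (Z(d) = -4*1/6 + d/(1 - d) = -2/3 + d/(1 - d))
R(C) = 12 (R(C) = 6 + 6 = 12)
R(Z(2))*(-652) = 12*(-652) = -7824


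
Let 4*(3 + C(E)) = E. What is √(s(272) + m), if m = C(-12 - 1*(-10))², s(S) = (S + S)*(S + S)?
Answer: √1183793/2 ≈ 544.01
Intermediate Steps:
C(E) = -3 + E/4
s(S) = 4*S² (s(S) = (2*S)*(2*S) = 4*S²)
m = 49/4 (m = (-3 + (-12 - 1*(-10))/4)² = (-3 + (-12 + 10)/4)² = (-3 + (¼)*(-2))² = (-3 - ½)² = (-7/2)² = 49/4 ≈ 12.250)
√(s(272) + m) = √(4*272² + 49/4) = √(4*73984 + 49/4) = √(295936 + 49/4) = √(1183793/4) = √1183793/2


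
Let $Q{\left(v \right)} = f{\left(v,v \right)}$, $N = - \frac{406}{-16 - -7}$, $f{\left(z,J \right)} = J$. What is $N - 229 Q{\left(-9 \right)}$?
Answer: $\frac{18955}{9} \approx 2106.1$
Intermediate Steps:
$N = \frac{406}{9}$ ($N = - \frac{406}{-16 + 7} = - \frac{406}{-9} = \left(-406\right) \left(- \frac{1}{9}\right) = \frac{406}{9} \approx 45.111$)
$Q{\left(v \right)} = v$
$N - 229 Q{\left(-9 \right)} = \frac{406}{9} - -2061 = \frac{406}{9} + 2061 = \frac{18955}{9}$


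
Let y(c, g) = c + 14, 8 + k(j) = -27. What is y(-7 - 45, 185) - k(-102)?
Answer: -3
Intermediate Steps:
k(j) = -35 (k(j) = -8 - 27 = -35)
y(c, g) = 14 + c
y(-7 - 45, 185) - k(-102) = (14 + (-7 - 45)) - 1*(-35) = (14 - 52) + 35 = -38 + 35 = -3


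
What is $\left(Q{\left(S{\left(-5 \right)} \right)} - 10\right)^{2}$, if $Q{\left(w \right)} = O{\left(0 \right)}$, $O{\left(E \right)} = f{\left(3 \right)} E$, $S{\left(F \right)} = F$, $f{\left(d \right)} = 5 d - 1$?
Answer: $100$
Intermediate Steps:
$f{\left(d \right)} = -1 + 5 d$
$O{\left(E \right)} = 14 E$ ($O{\left(E \right)} = \left(-1 + 5 \cdot 3\right) E = \left(-1 + 15\right) E = 14 E$)
$Q{\left(w \right)} = 0$ ($Q{\left(w \right)} = 14 \cdot 0 = 0$)
$\left(Q{\left(S{\left(-5 \right)} \right)} - 10\right)^{2} = \left(0 - 10\right)^{2} = \left(-10\right)^{2} = 100$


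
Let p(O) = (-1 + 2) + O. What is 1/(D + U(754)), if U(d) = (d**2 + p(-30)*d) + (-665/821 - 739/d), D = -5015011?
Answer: -619034/2766068491403 ≈ -2.2380e-7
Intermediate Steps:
p(O) = 1 + O
U(d) = -665/821 + d**2 - 739/d - 29*d (U(d) = (d**2 + (1 - 30)*d) + (-665/821 - 739/d) = (d**2 - 29*d) + (-665*1/821 - 739/d) = (d**2 - 29*d) + (-665/821 - 739/d) = -665/821 + d**2 - 739/d - 29*d)
1/(D + U(754)) = 1/(-5015011 + (-665/821 + 754**2 - 739/754 - 29*754)) = 1/(-5015011 + (-665/821 + 568516 - 739*1/754 - 21866)) = 1/(-5015011 + (-665/821 + 568516 - 739/754 - 21866)) = 1/(-5015011 + 338393827971/619034) = 1/(-2766068491403/619034) = -619034/2766068491403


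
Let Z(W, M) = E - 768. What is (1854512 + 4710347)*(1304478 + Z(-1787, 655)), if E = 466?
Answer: 8561731551184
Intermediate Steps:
Z(W, M) = -302 (Z(W, M) = 466 - 768 = -302)
(1854512 + 4710347)*(1304478 + Z(-1787, 655)) = (1854512 + 4710347)*(1304478 - 302) = 6564859*1304176 = 8561731551184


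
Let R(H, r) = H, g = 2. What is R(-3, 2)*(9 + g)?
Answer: -33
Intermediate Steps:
R(-3, 2)*(9 + g) = -3*(9 + 2) = -3*11 = -33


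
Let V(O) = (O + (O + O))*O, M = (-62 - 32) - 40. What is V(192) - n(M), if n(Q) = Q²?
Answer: 92636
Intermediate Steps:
M = -134 (M = -94 - 40 = -134)
V(O) = 3*O² (V(O) = (O + 2*O)*O = (3*O)*O = 3*O²)
V(192) - n(M) = 3*192² - 1*(-134)² = 3*36864 - 1*17956 = 110592 - 17956 = 92636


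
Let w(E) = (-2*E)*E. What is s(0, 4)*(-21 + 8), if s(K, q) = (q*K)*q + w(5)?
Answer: 650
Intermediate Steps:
w(E) = -2*E**2
s(K, q) = -50 + K*q**2 (s(K, q) = (q*K)*q - 2*5**2 = (K*q)*q - 2*25 = K*q**2 - 50 = -50 + K*q**2)
s(0, 4)*(-21 + 8) = (-50 + 0*4**2)*(-21 + 8) = (-50 + 0*16)*(-13) = (-50 + 0)*(-13) = -50*(-13) = 650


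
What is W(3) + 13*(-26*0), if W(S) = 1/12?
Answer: 1/12 ≈ 0.083333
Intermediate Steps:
W(S) = 1/12
W(3) + 13*(-26*0) = 1/12 + 13*(-26*0) = 1/12 + 13*0 = 1/12 + 0 = 1/12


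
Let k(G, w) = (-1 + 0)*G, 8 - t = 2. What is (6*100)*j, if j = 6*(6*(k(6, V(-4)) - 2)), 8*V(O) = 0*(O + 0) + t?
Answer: -172800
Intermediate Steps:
t = 6 (t = 8 - 1*2 = 8 - 2 = 6)
V(O) = ¾ (V(O) = (0*(O + 0) + 6)/8 = (0*O + 6)/8 = (0 + 6)/8 = (⅛)*6 = ¾)
k(G, w) = -G
j = -288 (j = 6*(6*(-1*6 - 2)) = 6*(6*(-6 - 2)) = 6*(6*(-8)) = 6*(-48) = -288)
(6*100)*j = (6*100)*(-288) = 600*(-288) = -172800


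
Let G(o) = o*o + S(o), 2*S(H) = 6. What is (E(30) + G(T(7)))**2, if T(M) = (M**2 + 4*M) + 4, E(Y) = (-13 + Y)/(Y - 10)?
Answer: 17238902209/400 ≈ 4.3097e+7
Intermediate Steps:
S(H) = 3 (S(H) = (1/2)*6 = 3)
E(Y) = (-13 + Y)/(-10 + Y)
T(M) = 4 + M**2 + 4*M
G(o) = 3 + o**2 (G(o) = o*o + 3 = o**2 + 3 = 3 + o**2)
(E(30) + G(T(7)))**2 = ((-13 + 30)/(-10 + 30) + (3 + (4 + 7**2 + 4*7)**2))**2 = (17/20 + (3 + (4 + 49 + 28)**2))**2 = ((1/20)*17 + (3 + 81**2))**2 = (17/20 + (3 + 6561))**2 = (17/20 + 6564)**2 = (131297/20)**2 = 17238902209/400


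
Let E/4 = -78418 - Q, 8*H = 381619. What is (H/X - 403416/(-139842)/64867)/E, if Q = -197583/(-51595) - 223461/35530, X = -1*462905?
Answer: 2217041129327189181/6751110474462525024137648 ≈ 3.2840e-7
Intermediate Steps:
H = 381619/8 (H = (⅛)*381619 = 381619/8 ≈ 47702.)
X = -462905
Q = -53051133/21566710 (Q = -197583*(-1/51595) - 223461*1/35530 = 197583/51595 - 223461/35530 = -53051133/21566710 ≈ -2.4599)
E = -3382330427294/10783355 (E = 4*(-78418 - 1*(-53051133/21566710)) = 4*(-78418 + 53051133/21566710) = 4*(-1691165213647/21566710) = -3382330427294/10783355 ≈ -3.1366e+5)
(H/X - 403416/(-139842)/64867)/E = ((381619/8)/(-462905) - 403416/(-139842)/64867)/(-3382330427294/10783355) = ((381619/8)*(-1/462905) - 403416*(-1/139842)*(1/64867))*(-10783355/3382330427294) = (-381619/3703240 + (22412/7769)*(1/64867))*(-10783355/3382330427294) = (-381619/3703240 + 22412/503951723)*(-10783355/3382330427294) = -192234555564657/1866254178682520*(-10783355/3382330427294) = 2217041129327189181/6751110474462525024137648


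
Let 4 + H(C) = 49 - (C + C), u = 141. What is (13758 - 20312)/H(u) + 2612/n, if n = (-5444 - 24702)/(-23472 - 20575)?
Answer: 13732303976/3572301 ≈ 3844.1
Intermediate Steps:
H(C) = 45 - 2*C (H(C) = -4 + (49 - (C + C)) = -4 + (49 - 2*C) = 45 - 2*C)
n = 30146/44047 (n = -30146/(-44047) = -30146*(-1/44047) = 30146/44047 ≈ 0.68441)
(13758 - 20312)/H(u) + 2612/n = (13758 - 20312)/(45 - 2*141) + 2612/(30146/44047) = -6554/(45 - 282) + 2612*(44047/30146) = -6554/(-237) + 57525382/15073 = -6554*(-1/237) + 57525382/15073 = 6554/237 + 57525382/15073 = 13732303976/3572301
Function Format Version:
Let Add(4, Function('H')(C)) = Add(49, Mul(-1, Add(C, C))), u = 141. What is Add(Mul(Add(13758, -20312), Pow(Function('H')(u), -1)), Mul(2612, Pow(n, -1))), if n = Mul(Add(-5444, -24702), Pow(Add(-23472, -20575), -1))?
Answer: Rational(13732303976, 3572301) ≈ 3844.1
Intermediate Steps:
Function('H')(C) = Add(45, Mul(-2, C)) (Function('H')(C) = Add(-4, Add(49, Mul(-1, Add(C, C)))) = Add(-4, Add(49, Mul(-1, Mul(2, C)))) = Add(-4, Add(49, Mul(-2, C))) = Add(45, Mul(-2, C)))
n = Rational(30146, 44047) (n = Mul(-30146, Pow(-44047, -1)) = Mul(-30146, Rational(-1, 44047)) = Rational(30146, 44047) ≈ 0.68441)
Add(Mul(Add(13758, -20312), Pow(Function('H')(u), -1)), Mul(2612, Pow(n, -1))) = Add(Mul(Add(13758, -20312), Pow(Add(45, Mul(-2, 141)), -1)), Mul(2612, Pow(Rational(30146, 44047), -1))) = Add(Mul(-6554, Pow(Add(45, -282), -1)), Mul(2612, Rational(44047, 30146))) = Add(Mul(-6554, Pow(-237, -1)), Rational(57525382, 15073)) = Add(Mul(-6554, Rational(-1, 237)), Rational(57525382, 15073)) = Add(Rational(6554, 237), Rational(57525382, 15073)) = Rational(13732303976, 3572301)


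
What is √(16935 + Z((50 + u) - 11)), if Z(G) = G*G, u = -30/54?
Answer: √1491451/9 ≈ 135.69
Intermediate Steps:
u = -5/9 (u = -30*1/54 = -5/9 ≈ -0.55556)
Z(G) = G²
√(16935 + Z((50 + u) - 11)) = √(16935 + ((50 - 5/9) - 11)²) = √(16935 + (445/9 - 11)²) = √(16935 + (346/9)²) = √(16935 + 119716/81) = √(1491451/81) = √1491451/9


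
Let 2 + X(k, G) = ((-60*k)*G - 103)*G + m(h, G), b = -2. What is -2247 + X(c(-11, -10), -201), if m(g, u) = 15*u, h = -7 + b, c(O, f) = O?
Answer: 26680099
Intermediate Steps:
h = -9 (h = -7 - 2 = -9)
X(k, G) = -2 + 15*G + G*(-103 - 60*G*k) (X(k, G) = -2 + (((-60*k)*G - 103)*G + 15*G) = -2 + ((-60*G*k - 103)*G + 15*G) = -2 + ((-103 - 60*G*k)*G + 15*G) = -2 + (G*(-103 - 60*G*k) + 15*G) = -2 + (15*G + G*(-103 - 60*G*k)) = -2 + 15*G + G*(-103 - 60*G*k))
-2247 + X(c(-11, -10), -201) = -2247 + (-2 - 88*(-201) - 60*(-11)*(-201)**2) = -2247 + (-2 + 17688 - 60*(-11)*40401) = -2247 + (-2 + 17688 + 26664660) = -2247 + 26682346 = 26680099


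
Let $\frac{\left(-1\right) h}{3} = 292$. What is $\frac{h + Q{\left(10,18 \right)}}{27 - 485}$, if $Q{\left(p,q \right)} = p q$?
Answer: $\frac{348}{229} \approx 1.5197$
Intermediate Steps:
$h = -876$ ($h = \left(-3\right) 292 = -876$)
$\frac{h + Q{\left(10,18 \right)}}{27 - 485} = \frac{-876 + 10 \cdot 18}{27 - 485} = \frac{-876 + 180}{-458} = \left(-696\right) \left(- \frac{1}{458}\right) = \frac{348}{229}$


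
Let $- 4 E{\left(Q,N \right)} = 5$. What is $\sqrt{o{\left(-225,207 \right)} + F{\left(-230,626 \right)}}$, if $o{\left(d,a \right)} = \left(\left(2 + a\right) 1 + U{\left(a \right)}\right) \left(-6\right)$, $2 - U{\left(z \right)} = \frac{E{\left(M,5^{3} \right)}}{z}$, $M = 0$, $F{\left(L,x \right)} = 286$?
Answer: $\frac{i \sqrt{18663810}}{138} \approx 31.306 i$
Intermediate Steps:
$E{\left(Q,N \right)} = - \frac{5}{4}$ ($E{\left(Q,N \right)} = \left(- \frac{1}{4}\right) 5 = - \frac{5}{4}$)
$U{\left(z \right)} = 2 + \frac{5}{4 z}$ ($U{\left(z \right)} = 2 - - \frac{5}{4 z} = 2 + \frac{5}{4 z}$)
$o{\left(d,a \right)} = -24 - 6 a - \frac{15}{2 a}$ ($o{\left(d,a \right)} = \left(\left(2 + a\right) 1 + \left(2 + \frac{5}{4 a}\right)\right) \left(-6\right) = \left(\left(2 + a\right) + \left(2 + \frac{5}{4 a}\right)\right) \left(-6\right) = \left(4 + a + \frac{5}{4 a}\right) \left(-6\right) = -24 - 6 a - \frac{15}{2 a}$)
$\sqrt{o{\left(-225,207 \right)} + F{\left(-230,626 \right)}} = \sqrt{\left(-24 - 1242 - \frac{15}{2 \cdot 207}\right) + 286} = \sqrt{\left(-24 - 1242 - \frac{5}{138}\right) + 286} = \sqrt{- \frac{174713}{138} + 286} = \sqrt{- \frac{135245}{138}} = \frac{i \sqrt{18663810}}{138}$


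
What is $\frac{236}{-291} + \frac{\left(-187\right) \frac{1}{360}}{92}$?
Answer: $- \frac{2623579}{3212640} \approx -0.81664$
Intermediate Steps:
$\frac{236}{-291} + \frac{\left(-187\right) \frac{1}{360}}{92} = 236 \left(- \frac{1}{291}\right) + \left(-187\right) \frac{1}{360} \cdot \frac{1}{92} = - \frac{236}{291} - \frac{187}{33120} = - \frac{2623579}{3212640}$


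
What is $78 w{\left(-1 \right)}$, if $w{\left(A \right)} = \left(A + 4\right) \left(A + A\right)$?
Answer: $-468$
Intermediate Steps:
$w{\left(A \right)} = 2 A \left(4 + A\right)$ ($w{\left(A \right)} = \left(4 + A\right) 2 A = 2 A \left(4 + A\right)$)
$78 w{\left(-1 \right)} = 78 \cdot 2 \left(-1\right) \left(4 - 1\right) = 78 \cdot 2 \left(-1\right) 3 = 78 \left(-6\right) = -468$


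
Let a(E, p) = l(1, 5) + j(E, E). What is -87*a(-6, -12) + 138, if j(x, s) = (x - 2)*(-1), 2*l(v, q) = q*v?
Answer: -1551/2 ≈ -775.50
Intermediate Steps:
l(v, q) = q*v/2 (l(v, q) = (q*v)/2 = q*v/2)
j(x, s) = 2 - x (j(x, s) = (-2 + x)*(-1) = 2 - x)
a(E, p) = 9/2 - E (a(E, p) = (½)*5*1 + (2 - E) = 5/2 + (2 - E) = 9/2 - E)
-87*a(-6, -12) + 138 = -87*(9/2 - 1*(-6)) + 138 = -87*(9/2 + 6) + 138 = -87*21/2 + 138 = -1827/2 + 138 = -1551/2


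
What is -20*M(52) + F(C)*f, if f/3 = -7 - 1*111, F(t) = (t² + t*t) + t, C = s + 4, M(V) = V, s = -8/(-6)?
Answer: -69200/3 ≈ -23067.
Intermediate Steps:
s = 4/3 (s = -8*(-⅙) = 4/3 ≈ 1.3333)
C = 16/3 (C = 4/3 + 4 = 16/3 ≈ 5.3333)
F(t) = t + 2*t² (F(t) = (t² + t²) + t = 2*t² + t = t + 2*t²)
f = -354 (f = 3*(-7 - 1*111) = 3*(-7 - 111) = 3*(-118) = -354)
-20*M(52) + F(C)*f = -20*52 + (16*(1 + 2*(16/3))/3)*(-354) = -1040 + (16*(1 + 32/3)/3)*(-354) = -1040 + ((16/3)*(35/3))*(-354) = -1040 + (560/9)*(-354) = -1040 - 66080/3 = -69200/3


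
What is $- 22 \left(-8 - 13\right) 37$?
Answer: $17094$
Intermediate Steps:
$- 22 \left(-8 - 13\right) 37 = \left(-22\right) \left(-21\right) 37 = 462 \cdot 37 = 17094$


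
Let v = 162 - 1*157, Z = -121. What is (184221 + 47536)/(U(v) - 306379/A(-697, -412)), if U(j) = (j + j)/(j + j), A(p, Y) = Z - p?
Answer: -133492032/305803 ≈ -436.53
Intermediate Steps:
A(p, Y) = -121 - p
v = 5 (v = 162 - 157 = 5)
U(j) = 1 (U(j) = (2*j)/((2*j)) = (2*j)*(1/(2*j)) = 1)
(184221 + 47536)/(U(v) - 306379/A(-697, -412)) = (184221 + 47536)/(1 - 306379/(-121 - 1*(-697))) = 231757/(1 - 306379/(-121 + 697)) = 231757/(1 - 306379/576) = 231757/(-305803/576) = 231757*(-576/305803) = -133492032/305803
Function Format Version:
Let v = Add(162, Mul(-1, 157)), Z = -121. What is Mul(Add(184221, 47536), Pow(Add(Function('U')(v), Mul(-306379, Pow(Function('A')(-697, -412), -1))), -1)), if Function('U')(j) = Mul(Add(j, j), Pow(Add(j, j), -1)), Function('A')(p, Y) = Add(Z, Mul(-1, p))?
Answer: Rational(-133492032, 305803) ≈ -436.53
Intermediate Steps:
Function('A')(p, Y) = Add(-121, Mul(-1, p))
v = 5 (v = Add(162, -157) = 5)
Function('U')(j) = 1 (Function('U')(j) = Mul(Mul(2, j), Pow(Mul(2, j), -1)) = Mul(Mul(2, j), Mul(Rational(1, 2), Pow(j, -1))) = 1)
Mul(Add(184221, 47536), Pow(Add(Function('U')(v), Mul(-306379, Pow(Function('A')(-697, -412), -1))), -1)) = Mul(Add(184221, 47536), Pow(Add(1, Mul(-306379, Pow(Add(-121, Mul(-1, -697)), -1))), -1)) = Mul(231757, Pow(Add(1, Mul(-306379, Pow(Add(-121, 697), -1))), -1)) = Mul(231757, Pow(Add(1, Mul(-306379, Pow(576, -1))), -1)) = Mul(231757, Pow(Add(1, Mul(-306379, Rational(1, 576))), -1)) = Mul(231757, Pow(Add(1, Rational(-306379, 576)), -1)) = Mul(231757, Pow(Rational(-305803, 576), -1)) = Mul(231757, Rational(-576, 305803)) = Rational(-133492032, 305803)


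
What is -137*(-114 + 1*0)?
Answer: 15618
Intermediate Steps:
-137*(-114 + 1*0) = -137*(-114 + 0) = -137*(-114) = 15618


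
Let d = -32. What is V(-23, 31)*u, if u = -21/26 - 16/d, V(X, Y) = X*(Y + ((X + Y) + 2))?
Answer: 3772/13 ≈ 290.15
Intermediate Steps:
V(X, Y) = X*(2 + X + 2*Y) (V(X, Y) = X*(Y + (2 + X + Y)) = X*(2 + X + 2*Y))
u = -4/13 (u = -21/26 - 16/(-32) = -21*1/26 - 16*(-1/32) = -21/26 + ½ = -4/13 ≈ -0.30769)
V(-23, 31)*u = -23*(2 - 23 + 2*31)*(-4/13) = -23*(2 - 23 + 62)*(-4/13) = -23*41*(-4/13) = -943*(-4/13) = 3772/13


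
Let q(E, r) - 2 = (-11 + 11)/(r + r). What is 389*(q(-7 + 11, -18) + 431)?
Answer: 168437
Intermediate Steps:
q(E, r) = 2 (q(E, r) = 2 + (-11 + 11)/(r + r) = 2 + 0/((2*r)) = 2 + 0*(1/(2*r)) = 2 + 0 = 2)
389*(q(-7 + 11, -18) + 431) = 389*(2 + 431) = 389*433 = 168437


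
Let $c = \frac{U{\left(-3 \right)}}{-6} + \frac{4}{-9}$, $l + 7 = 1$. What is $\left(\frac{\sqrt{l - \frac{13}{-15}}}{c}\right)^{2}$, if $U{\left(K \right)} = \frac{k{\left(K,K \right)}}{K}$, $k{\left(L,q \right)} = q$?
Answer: $- \frac{756}{55} \approx -13.745$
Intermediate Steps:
$l = -6$ ($l = -7 + 1 = -6$)
$U{\left(K \right)} = 1$ ($U{\left(K \right)} = \frac{K}{K} = 1$)
$c = - \frac{11}{18}$ ($c = 1 \frac{1}{-6} + \frac{4}{-9} = 1 \left(- \frac{1}{6}\right) + 4 \left(- \frac{1}{9}\right) = - \frac{1}{6} - \frac{4}{9} = - \frac{11}{18} \approx -0.61111$)
$\left(\frac{\sqrt{l - \frac{13}{-15}}}{c}\right)^{2} = \left(\frac{\sqrt{-6 - \frac{13}{-15}}}{- \frac{11}{18}}\right)^{2} = \left(\sqrt{-6 - - \frac{13}{15}} \left(- \frac{18}{11}\right)\right)^{2} = \left(\sqrt{-6 + \frac{13}{15}} \left(- \frac{18}{11}\right)\right)^{2} = \left(\sqrt{- \frac{77}{15}} \left(- \frac{18}{11}\right)\right)^{2} = \left(\frac{i \sqrt{1155}}{15} \left(- \frac{18}{11}\right)\right)^{2} = \left(- \frac{6 i \sqrt{1155}}{55}\right)^{2} = - \frac{756}{55}$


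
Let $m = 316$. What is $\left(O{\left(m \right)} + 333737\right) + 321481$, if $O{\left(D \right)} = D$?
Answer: $655534$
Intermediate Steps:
$\left(O{\left(m \right)} + 333737\right) + 321481 = \left(316 + 333737\right) + 321481 = 334053 + 321481 = 655534$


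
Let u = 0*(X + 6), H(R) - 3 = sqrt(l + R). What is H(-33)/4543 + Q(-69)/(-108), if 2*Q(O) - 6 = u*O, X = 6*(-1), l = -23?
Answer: -4435/163548 + 2*I*sqrt(14)/4543 ≈ -0.027117 + 0.0016472*I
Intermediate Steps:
X = -6
H(R) = 3 + sqrt(-23 + R)
u = 0 (u = 0*(-6 + 6) = 0*0 = 0)
Q(O) = 3 (Q(O) = 3 + (0*O)/2 = 3 + (1/2)*0 = 3 + 0 = 3)
H(-33)/4543 + Q(-69)/(-108) = (3 + sqrt(-23 - 33))/4543 + 3/(-108) = (3 + sqrt(-56))*(1/4543) + 3*(-1/108) = (3 + 2*I*sqrt(14))*(1/4543) - 1/36 = (3/4543 + 2*I*sqrt(14)/4543) - 1/36 = -4435/163548 + 2*I*sqrt(14)/4543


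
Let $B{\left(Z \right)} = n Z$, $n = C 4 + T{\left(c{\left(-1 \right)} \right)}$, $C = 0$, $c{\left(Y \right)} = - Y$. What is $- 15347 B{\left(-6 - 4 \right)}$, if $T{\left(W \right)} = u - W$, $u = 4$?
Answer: $460410$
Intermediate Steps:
$T{\left(W \right)} = 4 - W$
$n = 3$ ($n = 0 \cdot 4 + \left(4 - \left(-1\right) \left(-1\right)\right) = 0 + \left(4 - 1\right) = 0 + 3 = 3$)
$B{\left(Z \right)} = 3 Z$
$- 15347 B{\left(-6 - 4 \right)} = - 15347 \cdot 3 \left(-6 - 4\right) = - 15347 \cdot 3 \left(-10\right) = \left(-15347\right) \left(-30\right) = 460410$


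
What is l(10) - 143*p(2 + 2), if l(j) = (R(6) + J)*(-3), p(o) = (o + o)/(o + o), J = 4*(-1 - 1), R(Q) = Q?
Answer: -137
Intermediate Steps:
J = -8 (J = 4*(-2) = -8)
p(o) = 1 (p(o) = (2*o)/((2*o)) = (2*o)*(1/(2*o)) = 1)
l(j) = 6 (l(j) = (6 - 8)*(-3) = -2*(-3) = 6)
l(10) - 143*p(2 + 2) = 6 - 143*1 = 6 - 143 = -137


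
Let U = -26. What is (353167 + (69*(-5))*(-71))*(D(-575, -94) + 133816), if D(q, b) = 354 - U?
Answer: 50680729752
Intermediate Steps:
D(q, b) = 380 (D(q, b) = 354 - 1*(-26) = 354 + 26 = 380)
(353167 + (69*(-5))*(-71))*(D(-575, -94) + 133816) = (353167 + (69*(-5))*(-71))*(380 + 133816) = (353167 - 345*(-71))*134196 = (353167 + 24495)*134196 = 377662*134196 = 50680729752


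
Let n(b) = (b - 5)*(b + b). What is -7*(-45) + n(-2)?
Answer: 343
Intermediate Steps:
n(b) = 2*b*(-5 + b) (n(b) = (-5 + b)*(2*b) = 2*b*(-5 + b))
-7*(-45) + n(-2) = -7*(-45) + 2*(-2)*(-5 - 2) = 315 + 2*(-2)*(-7) = 315 + 28 = 343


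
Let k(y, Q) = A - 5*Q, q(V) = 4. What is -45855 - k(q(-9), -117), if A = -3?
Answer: -46437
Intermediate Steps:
k(y, Q) = -3 - 5*Q
-45855 - k(q(-9), -117) = -45855 - (-3 - 5*(-117)) = -45855 - (-3 + 585) = -45855 - 1*582 = -45855 - 582 = -46437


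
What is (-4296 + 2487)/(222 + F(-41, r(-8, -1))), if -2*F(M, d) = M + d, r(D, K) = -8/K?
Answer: -402/53 ≈ -7.5849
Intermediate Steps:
F(M, d) = -M/2 - d/2 (F(M, d) = -(M + d)/2 = -M/2 - d/2)
(-4296 + 2487)/(222 + F(-41, r(-8, -1))) = (-4296 + 2487)/(222 + (-1/2*(-41) - (-4)/(-1))) = -1809/(222 + (41/2 - (-4)*(-1))) = -1809/(222 + (41/2 - 1/2*8)) = -1809/(222 + (41/2 - 4)) = -1809/(222 + 33/2) = -1809/477/2 = -1809*2/477 = -402/53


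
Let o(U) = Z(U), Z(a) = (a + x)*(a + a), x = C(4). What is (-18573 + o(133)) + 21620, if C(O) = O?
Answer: 39489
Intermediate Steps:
x = 4
Z(a) = 2*a*(4 + a) (Z(a) = (a + 4)*(a + a) = (4 + a)*(2*a) = 2*a*(4 + a))
o(U) = 2*U*(4 + U)
(-18573 + o(133)) + 21620 = (-18573 + 2*133*(4 + 133)) + 21620 = (-18573 + 2*133*137) + 21620 = (-18573 + 36442) + 21620 = 17869 + 21620 = 39489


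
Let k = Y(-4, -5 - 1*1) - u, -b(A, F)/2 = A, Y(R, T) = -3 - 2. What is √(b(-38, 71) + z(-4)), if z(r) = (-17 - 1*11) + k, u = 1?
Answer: √42 ≈ 6.4807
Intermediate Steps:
Y(R, T) = -5
b(A, F) = -2*A
k = -6 (k = -5 - 1*1 = -5 - 1 = -6)
z(r) = -34 (z(r) = (-17 - 1*11) - 6 = (-17 - 11) - 6 = -28 - 6 = -34)
√(b(-38, 71) + z(-4)) = √(-2*(-38) - 34) = √(76 - 34) = √42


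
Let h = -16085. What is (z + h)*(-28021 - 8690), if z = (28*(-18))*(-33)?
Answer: -20080917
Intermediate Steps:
z = 16632 (z = -504*(-33) = 16632)
(z + h)*(-28021 - 8690) = (16632 - 16085)*(-28021 - 8690) = 547*(-36711) = -20080917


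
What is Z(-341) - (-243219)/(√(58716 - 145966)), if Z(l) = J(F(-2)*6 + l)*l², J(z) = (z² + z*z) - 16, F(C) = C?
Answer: 28977457762 - 243219*I*√3490/17450 ≈ 2.8977e+10 - 823.41*I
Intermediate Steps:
J(z) = -16 + 2*z² (J(z) = (z² + z²) - 16 = 2*z² - 16 = -16 + 2*z²)
Z(l) = l²*(-16 + 2*(-12 + l)²) (Z(l) = (-16 + 2*(-2*6 + l)²)*l² = (-16 + 2*(-12 + l)²)*l² = l²*(-16 + 2*(-12 + l)²))
Z(-341) - (-243219)/(√(58716 - 145966)) = 2*(-341)²*(-8 + (-12 - 341)²) - (-243219)/(√(58716 - 145966)) = 2*116281*(-8 + (-353)²) - (-243219)/(√(-87250)) = 2*116281*(-8 + 124609) - (-243219)/(5*I*√3490) = 2*116281*124601 - (-243219)*(-I*√3490/17450) = 28977457762 - 243219*I*√3490/17450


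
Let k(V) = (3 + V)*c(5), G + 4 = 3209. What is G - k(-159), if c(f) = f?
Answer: 3985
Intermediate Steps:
G = 3205 (G = -4 + 3209 = 3205)
k(V) = 15 + 5*V (k(V) = (3 + V)*5 = 15 + 5*V)
G - k(-159) = 3205 - (15 + 5*(-159)) = 3205 - (15 - 795) = 3205 - 1*(-780) = 3205 + 780 = 3985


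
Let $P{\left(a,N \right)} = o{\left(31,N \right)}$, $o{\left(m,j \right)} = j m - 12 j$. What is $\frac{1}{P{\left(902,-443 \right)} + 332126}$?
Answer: $\frac{1}{323709} \approx 3.0892 \cdot 10^{-6}$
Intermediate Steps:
$o{\left(m,j \right)} = - 12 j + j m$
$P{\left(a,N \right)} = 19 N$ ($P{\left(a,N \right)} = N \left(-12 + 31\right) = N 19 = 19 N$)
$\frac{1}{P{\left(902,-443 \right)} + 332126} = \frac{1}{19 \left(-443\right) + 332126} = \frac{1}{-8417 + 332126} = \frac{1}{323709}$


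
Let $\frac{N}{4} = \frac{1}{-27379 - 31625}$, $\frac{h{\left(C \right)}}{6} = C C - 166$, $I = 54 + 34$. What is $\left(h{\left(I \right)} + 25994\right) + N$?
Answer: $\frac{1054135961}{14751} \approx 71462.0$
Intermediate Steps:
$I = 88$
$h{\left(C \right)} = -996 + 6 C^{2}$ ($h{\left(C \right)} = 6 \left(C C - 166\right) = 6 \left(C^{2} - 166\right) = 6 \left(-166 + C^{2}\right) = -996 + 6 C^{2}$)
$N = - \frac{1}{14751}$ ($N = \frac{4}{-27379 - 31625} = \frac{4}{-59004} = 4 \left(- \frac{1}{59004}\right) = - \frac{1}{14751} \approx -6.7792 \cdot 10^{-5}$)
$\left(h{\left(I \right)} + 25994\right) + N = \left(\left(-996 + 6 \cdot 88^{2}\right) + 25994\right) - \frac{1}{14751} = \left(\left(-996 + 6 \cdot 7744\right) + 25994\right) - \frac{1}{14751} = \left(\left(-996 + 46464\right) + 25994\right) - \frac{1}{14751} = \left(45468 + 25994\right) - \frac{1}{14751} = 71462 - \frac{1}{14751} = \frac{1054135961}{14751}$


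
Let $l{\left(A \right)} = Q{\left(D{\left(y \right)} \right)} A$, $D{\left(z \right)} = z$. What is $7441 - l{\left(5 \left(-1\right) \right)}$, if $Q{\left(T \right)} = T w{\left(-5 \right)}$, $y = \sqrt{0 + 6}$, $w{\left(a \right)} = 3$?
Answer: $7441 + 15 \sqrt{6} \approx 7477.7$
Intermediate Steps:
$y = \sqrt{6} \approx 2.4495$
$Q{\left(T \right)} = 3 T$ ($Q{\left(T \right)} = T 3 = 3 T$)
$l{\left(A \right)} = 3 A \sqrt{6}$ ($l{\left(A \right)} = 3 \sqrt{6} A = 3 A \sqrt{6}$)
$7441 - l{\left(5 \left(-1\right) \right)} = 7441 - 3 \cdot 5 \left(-1\right) \sqrt{6} = 7441 - 3 \left(-5\right) \sqrt{6} = 7441 - - 15 \sqrt{6} = 7441 + 15 \sqrt{6}$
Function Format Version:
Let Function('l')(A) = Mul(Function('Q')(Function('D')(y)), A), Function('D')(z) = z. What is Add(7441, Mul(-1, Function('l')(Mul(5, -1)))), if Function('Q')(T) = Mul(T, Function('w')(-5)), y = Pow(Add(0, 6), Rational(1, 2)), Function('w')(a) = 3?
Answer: Add(7441, Mul(15, Pow(6, Rational(1, 2)))) ≈ 7477.7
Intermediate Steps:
y = Pow(6, Rational(1, 2)) ≈ 2.4495
Function('Q')(T) = Mul(3, T) (Function('Q')(T) = Mul(T, 3) = Mul(3, T))
Function('l')(A) = Mul(3, A, Pow(6, Rational(1, 2))) (Function('l')(A) = Mul(Mul(3, Pow(6, Rational(1, 2))), A) = Mul(3, A, Pow(6, Rational(1, 2))))
Add(7441, Mul(-1, Function('l')(Mul(5, -1)))) = Add(7441, Mul(-1, Mul(3, Mul(5, -1), Pow(6, Rational(1, 2))))) = Add(7441, Mul(-1, Mul(3, -5, Pow(6, Rational(1, 2))))) = Add(7441, Mul(-1, Mul(-15, Pow(6, Rational(1, 2))))) = Add(7441, Mul(15, Pow(6, Rational(1, 2))))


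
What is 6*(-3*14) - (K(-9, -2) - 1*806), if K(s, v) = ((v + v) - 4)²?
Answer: 490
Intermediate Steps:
K(s, v) = (-4 + 2*v)² (K(s, v) = (2*v - 4)² = (-4 + 2*v)²)
6*(-3*14) - (K(-9, -2) - 1*806) = 6*(-3*14) - (4*(-2 - 2)² - 1*806) = 6*(-42) - (4*(-4)² - 806) = -252 - (4*16 - 806) = -252 - (64 - 806) = -252 - 1*(-742) = -252 + 742 = 490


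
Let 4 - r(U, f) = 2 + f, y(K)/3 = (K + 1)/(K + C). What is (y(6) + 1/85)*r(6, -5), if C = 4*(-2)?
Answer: -12481/170 ≈ -73.418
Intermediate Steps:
C = -8
y(K) = 3*(1 + K)/(-8 + K) (y(K) = 3*((K + 1)/(K - 8)) = 3*((1 + K)/(-8 + K)) = 3*(1 + K)/(-8 + K))
r(U, f) = 2 - f (r(U, f) = 4 - (2 + f) = 4 + (-2 - f) = 2 - f)
(y(6) + 1/85)*r(6, -5) = (3*(1 + 6)/(-8 + 6) + 1/85)*(2 - 1*(-5)) = (3*7/(-2) + 1/85)*(2 + 5) = (3*(-½)*7 + 1/85)*7 = (-21/2 + 1/85)*7 = -1783/170*7 = -12481/170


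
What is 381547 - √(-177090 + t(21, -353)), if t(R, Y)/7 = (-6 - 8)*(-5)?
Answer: 381547 - 10*I*√1766 ≈ 3.8155e+5 - 420.24*I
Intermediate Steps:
t(R, Y) = 490 (t(R, Y) = 7*((-6 - 8)*(-5)) = 7*(-14*(-5)) = 7*70 = 490)
381547 - √(-177090 + t(21, -353)) = 381547 - √(-177090 + 490) = 381547 - √(-176600) = 381547 - 10*I*√1766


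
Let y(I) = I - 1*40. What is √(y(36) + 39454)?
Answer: 5*√1578 ≈ 198.62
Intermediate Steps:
y(I) = -40 + I (y(I) = I - 40 = -40 + I)
√(y(36) + 39454) = √((-40 + 36) + 39454) = √(-4 + 39454) = √39450 = 5*√1578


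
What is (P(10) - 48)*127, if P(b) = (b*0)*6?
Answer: -6096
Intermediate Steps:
P(b) = 0 (P(b) = 0*6 = 0)
(P(10) - 48)*127 = (0 - 48)*127 = -48*127 = -6096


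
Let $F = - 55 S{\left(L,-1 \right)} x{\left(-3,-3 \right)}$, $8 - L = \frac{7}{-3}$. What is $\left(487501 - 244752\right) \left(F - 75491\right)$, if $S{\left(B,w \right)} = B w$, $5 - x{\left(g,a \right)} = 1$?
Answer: $- \frac{53320546097}{3} \approx -1.7774 \cdot 10^{10}$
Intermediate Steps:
$x{\left(g,a \right)} = 4$ ($x{\left(g,a \right)} = 5 - 1 = 4$)
$L = \frac{31}{3}$ ($L = 8 - \frac{7}{-3} = 8 - 7 \left(- \frac{1}{3}\right) = 8 - - \frac{7}{3} = 8 + \frac{7}{3} = \frac{31}{3} \approx 10.333$)
$F = \frac{6820}{3}$ ($F = - 55 \cdot \frac{31}{3} \left(-1\right) 4 = \left(-55\right) \left(- \frac{31}{3}\right) 4 = \frac{1705}{3} \cdot 4 = \frac{6820}{3} \approx 2273.3$)
$\left(487501 - 244752\right) \left(F - 75491\right) = \left(487501 - 244752\right) \left(\frac{6820}{3} - 75491\right) = 242749 \left(- \frac{219653}{3}\right) = - \frac{53320546097}{3}$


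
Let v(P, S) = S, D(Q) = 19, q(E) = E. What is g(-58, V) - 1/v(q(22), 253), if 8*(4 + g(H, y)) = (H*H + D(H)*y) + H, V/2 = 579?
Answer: 1598705/506 ≈ 3159.5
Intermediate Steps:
V = 1158 (V = 2*579 = 1158)
g(H, y) = -4 + H/8 + H²/8 + 19*y/8 (g(H, y) = -4 + ((H*H + 19*y) + H)/8 = -4 + ((H² + 19*y) + H)/8 = -4 + (H + H² + 19*y)/8 = -4 + (H/8 + H²/8 + 19*y/8) = -4 + H/8 + H²/8 + 19*y/8)
g(-58, V) - 1/v(q(22), 253) = (-4 + (⅛)*(-58) + (⅛)*(-58)² + (19/8)*1158) - 1/253 = (-4 - 29/4 + (⅛)*3364 + 11001/4) - 1*1/253 = (-4 - 29/4 + 841/2 + 11001/4) - 1/253 = 6319/2 - 1/253 = 1598705/506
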